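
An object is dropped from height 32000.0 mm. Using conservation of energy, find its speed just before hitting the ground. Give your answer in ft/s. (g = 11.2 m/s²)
mgh = ½mv² → v = √(2gh) = √(2×11.2×32) = 26.77 m/s = 87.84 ft/s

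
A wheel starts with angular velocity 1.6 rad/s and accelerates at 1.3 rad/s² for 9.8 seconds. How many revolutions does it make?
θ = ω₀t + ½αt² = 1.6×9.8 + ½×1.3×9.8² = 78.11 rad
Revolutions = θ/(2π) = 78.11/(2π) = 12.43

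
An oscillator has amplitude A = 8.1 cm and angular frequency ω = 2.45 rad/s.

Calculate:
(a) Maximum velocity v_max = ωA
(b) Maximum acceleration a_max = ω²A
v_max = ωA = 2.45×0.081 = 0.1984 m/s
a_max = ω²A = 2.45²×0.081 = 0.4862 m/s²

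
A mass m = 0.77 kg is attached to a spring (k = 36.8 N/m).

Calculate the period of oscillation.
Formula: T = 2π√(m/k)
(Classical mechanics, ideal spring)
T = 2π√(m/k) = 2π√(0.77/36.8) = 0.9089 s; f = 1/T = 1.1 Hz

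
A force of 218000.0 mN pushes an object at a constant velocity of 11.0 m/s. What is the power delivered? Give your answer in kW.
P = Fv = 218 N × 11 m/s = 2398 W = 2.398 kW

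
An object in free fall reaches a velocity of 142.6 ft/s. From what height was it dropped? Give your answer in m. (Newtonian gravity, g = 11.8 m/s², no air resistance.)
h = v²/(2g) (with unit conversion) = 80.05 m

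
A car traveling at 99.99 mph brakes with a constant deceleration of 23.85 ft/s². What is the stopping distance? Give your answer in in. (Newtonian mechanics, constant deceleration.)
d = v₀² / (2a) (with unit conversion) = 5411.0 in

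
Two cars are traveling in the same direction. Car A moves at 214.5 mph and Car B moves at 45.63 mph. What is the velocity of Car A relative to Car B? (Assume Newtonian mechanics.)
v_rel = v_A - v_B = 214.5 - 45.63 = 168.9 mph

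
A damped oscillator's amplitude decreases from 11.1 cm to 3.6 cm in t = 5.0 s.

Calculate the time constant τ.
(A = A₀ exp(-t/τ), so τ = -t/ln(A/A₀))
A/A₀ = 3.6/11.1 = 0.3243; ln(A/A₀) = -1.126
τ = −t/ln(A/A₀) = −5.0/-1.126 = 4.44 s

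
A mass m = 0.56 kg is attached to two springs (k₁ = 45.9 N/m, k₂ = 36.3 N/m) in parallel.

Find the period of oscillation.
k_eq = k₁+k₂ = 82.2 N/m
T = 2π√(m/k_eq) = 2π√(0.56/82.2) = 0.5186 s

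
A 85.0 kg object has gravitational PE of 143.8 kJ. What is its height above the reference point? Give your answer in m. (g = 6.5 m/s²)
PE = mgh → h = PE/(mg) = 1.438e+05 J / (85 kg × 6.5 m/s²) = 260.3 m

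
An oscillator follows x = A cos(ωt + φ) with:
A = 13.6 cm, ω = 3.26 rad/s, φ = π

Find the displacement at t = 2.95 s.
x = A cos(ωt + φ) = 13.6×cos(3.26×2.95 + π) = 13.35 cm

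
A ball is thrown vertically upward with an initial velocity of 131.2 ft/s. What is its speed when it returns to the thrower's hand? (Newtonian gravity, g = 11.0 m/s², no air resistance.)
By conservation of energy, the ball returns at the same speed = 131.2 ft/s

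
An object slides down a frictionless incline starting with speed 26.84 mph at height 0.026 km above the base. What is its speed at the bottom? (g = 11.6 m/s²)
½mv₀² + mgh = ½mv² → v = √(v₀² + 2gh) = √(12² + 2×11.6×26) = 27.33 m/s = 61.15 mph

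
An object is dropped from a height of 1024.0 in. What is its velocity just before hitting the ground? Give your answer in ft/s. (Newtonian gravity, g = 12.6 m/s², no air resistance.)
v = √(2gh) (with unit conversion) = 83.99 ft/s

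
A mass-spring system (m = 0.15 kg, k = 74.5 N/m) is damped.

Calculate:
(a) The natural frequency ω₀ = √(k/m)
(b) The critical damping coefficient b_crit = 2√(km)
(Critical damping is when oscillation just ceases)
ω₀ = √(k/m) = √(74.5/0.15) = 22.29 rad/s
b_crit = 2√(km) = 2√(74.5×0.15) = 6.686 kg/s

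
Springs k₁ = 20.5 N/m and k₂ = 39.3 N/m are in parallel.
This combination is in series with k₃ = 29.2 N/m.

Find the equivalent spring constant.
k₁₂ = k₁ + k₂ = 59.8 N/m (parallel)
1/k_eq = 1/k₁₂ + 1/k₃ → k_eq = 19.62 N/m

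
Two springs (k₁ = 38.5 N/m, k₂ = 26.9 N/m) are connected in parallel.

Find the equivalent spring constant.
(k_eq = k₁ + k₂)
k_eq = k₁ + k₂ = 38.5 + 26.9 = 65.4 N/m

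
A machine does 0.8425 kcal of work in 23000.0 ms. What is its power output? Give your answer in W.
P = W/t = 3525 J / 23 s = 153.3 W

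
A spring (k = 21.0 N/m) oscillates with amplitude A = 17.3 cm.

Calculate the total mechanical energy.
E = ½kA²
E = ½kA² = ½×21.0×(0.173)² = 0.3143 J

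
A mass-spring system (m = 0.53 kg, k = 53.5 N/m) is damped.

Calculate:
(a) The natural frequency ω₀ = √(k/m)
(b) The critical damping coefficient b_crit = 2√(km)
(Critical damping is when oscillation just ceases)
ω₀ = √(k/m) = √(53.5/0.53) = 10.05 rad/s
b_crit = 2√(km) = 2√(53.5×0.53) = 10.65 kg/s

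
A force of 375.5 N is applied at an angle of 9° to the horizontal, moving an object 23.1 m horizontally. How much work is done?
W = Fd cosθ = 375.5×23.1×cos(9°) = 8567.3 J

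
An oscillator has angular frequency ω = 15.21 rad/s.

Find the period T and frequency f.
T = 2π/ω = 2π/15.21 = 0.4131 s; f = ω/2π = 2.421 Hz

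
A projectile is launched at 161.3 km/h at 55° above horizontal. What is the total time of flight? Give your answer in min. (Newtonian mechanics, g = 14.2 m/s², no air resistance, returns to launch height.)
T = 2v₀sin(θ)/g (with unit conversion) = 0.08616 min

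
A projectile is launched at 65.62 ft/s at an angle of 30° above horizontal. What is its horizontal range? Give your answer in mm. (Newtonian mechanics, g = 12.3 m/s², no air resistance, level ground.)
R = v₀² sin(2θ) / g (with unit conversion) = 28170.0 mm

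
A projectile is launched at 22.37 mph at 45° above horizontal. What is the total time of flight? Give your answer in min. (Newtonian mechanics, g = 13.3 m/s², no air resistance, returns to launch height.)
T = 2v₀sin(θ)/g (with unit conversion) = 0.01772 min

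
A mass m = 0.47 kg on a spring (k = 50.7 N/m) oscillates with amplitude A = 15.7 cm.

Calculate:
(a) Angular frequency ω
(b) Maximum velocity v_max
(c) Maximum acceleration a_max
ω = √(k/m) = √(50.7/0.47) = 10.39 rad/s
v_max = ωA = 10.39×0.157 = 1.631 m/s
a_max = ω²A = 10.39²×0.157 = 16.94 m/s²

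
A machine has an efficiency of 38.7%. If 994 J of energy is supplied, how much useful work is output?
W_out = η × W_in = 0.387 × 994 = 384.68 J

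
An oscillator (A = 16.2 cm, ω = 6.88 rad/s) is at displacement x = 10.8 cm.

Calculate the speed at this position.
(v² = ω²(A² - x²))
v = ω√(A² − x²) = 6.88×√(0.162² − 0.108²) = 0.8307 m/s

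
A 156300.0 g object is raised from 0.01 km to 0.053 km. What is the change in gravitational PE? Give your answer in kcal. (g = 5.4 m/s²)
ΔPE = mg(h₂ − h₁) = 156.3 kg × 5.4 m/s² × (53 − 10) m = 3.629e+04 J = 8.674 kcal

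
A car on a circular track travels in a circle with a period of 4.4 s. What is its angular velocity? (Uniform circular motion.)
ω = 2π/T = 2π/4.4 = 1.428 rad/s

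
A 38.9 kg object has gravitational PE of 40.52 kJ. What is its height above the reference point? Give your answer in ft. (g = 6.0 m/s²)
PE = mgh → h = PE/(mg) = 4.052e+04 J / (38.9 kg × 6.0 m/s²) = 173.6 m = 569.6 ft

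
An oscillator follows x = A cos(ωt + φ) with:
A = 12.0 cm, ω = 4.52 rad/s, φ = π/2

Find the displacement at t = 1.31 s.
x = A cos(ωt + φ) = 12.0×cos(4.52×1.31 + π/2) = 4.25 cm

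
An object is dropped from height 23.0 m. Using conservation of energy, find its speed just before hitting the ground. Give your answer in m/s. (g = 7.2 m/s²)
mgh = ½mv² → v = √(2gh) = √(2×7.2×23) = 18.2 m/s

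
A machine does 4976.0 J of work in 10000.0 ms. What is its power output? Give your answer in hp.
P = W/t = 4976 J / 10 s = 497.6 W = 0.6673 hp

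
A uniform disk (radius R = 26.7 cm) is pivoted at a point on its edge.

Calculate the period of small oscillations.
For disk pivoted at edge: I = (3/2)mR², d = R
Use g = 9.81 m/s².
I/m = (3/2)R² = 0.1069 m²; d = R = 0.267 m
T = 2π√((3/2)R²/(gR)) = 2π√(3R/(2g)) = 1.27 s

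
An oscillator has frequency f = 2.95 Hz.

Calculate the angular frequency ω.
ω = 2πf = 2π×2.95 = 18.54 rad/s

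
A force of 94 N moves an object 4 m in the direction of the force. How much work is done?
W = Fd = 94×4 = 376.0 J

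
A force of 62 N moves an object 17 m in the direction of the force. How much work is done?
W = Fd = 62×17 = 1054.0 J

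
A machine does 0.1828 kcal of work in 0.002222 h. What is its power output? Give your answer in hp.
P = W/t = 764.8 J / 7.999 s = 95.61 W = 0.1282 hp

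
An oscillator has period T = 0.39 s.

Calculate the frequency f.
f = 1/T = 1/0.39 = 2.564 Hz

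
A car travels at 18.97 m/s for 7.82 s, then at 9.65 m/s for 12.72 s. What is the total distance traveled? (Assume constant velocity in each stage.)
d₁ = v₁t₁ = 18.97 × 7.82 = 148.345 m
d₂ = v₂t₂ = 9.65 × 12.72 = 122.748 m
d_total = 148.345 + 122.748 = 271.09 m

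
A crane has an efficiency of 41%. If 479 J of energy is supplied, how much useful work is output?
W_out = η × W_in = 0.41 × 479 = 196.39 J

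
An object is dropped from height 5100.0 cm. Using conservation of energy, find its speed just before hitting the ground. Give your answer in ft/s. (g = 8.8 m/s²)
mgh = ½mv² → v = √(2gh) = √(2×8.8×51) = 29.96 m/s = 98.29 ft/s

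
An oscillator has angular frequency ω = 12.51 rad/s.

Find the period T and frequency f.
T = 2π/ω = 2π/12.51 = 0.5023 s; f = ω/2π = 1.991 Hz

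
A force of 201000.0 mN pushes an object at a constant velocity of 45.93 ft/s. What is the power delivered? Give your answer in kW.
P = Fv = 201 N × 14 m/s = 2814 W = 2.814 kW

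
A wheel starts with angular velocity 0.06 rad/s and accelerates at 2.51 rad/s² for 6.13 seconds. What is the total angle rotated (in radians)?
θ = ω₀t + ½αt² = 0.06×6.13 + ½×2.51×6.13² = 47.53 rad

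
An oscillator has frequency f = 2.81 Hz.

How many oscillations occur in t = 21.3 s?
n = f×t = 2.81×21.3 = 59.85 oscillations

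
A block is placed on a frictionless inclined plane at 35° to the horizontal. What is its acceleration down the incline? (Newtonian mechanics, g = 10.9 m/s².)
a = g sin(θ) = 10.9 × sin(35°) = 10.9 × 0.5736 = 6.25 m/s²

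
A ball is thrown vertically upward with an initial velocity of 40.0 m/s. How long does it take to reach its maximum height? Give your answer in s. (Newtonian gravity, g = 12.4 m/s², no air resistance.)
t_up = v₀/g = 3.226 s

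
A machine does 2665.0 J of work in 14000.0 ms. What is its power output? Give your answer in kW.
P = W/t = 2665 J / 14 s = 190.4 W = 0.1904 kW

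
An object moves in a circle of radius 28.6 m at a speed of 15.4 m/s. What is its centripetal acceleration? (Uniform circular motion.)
a_c = v²/r = 15.4²/28.6 = 237.16/28.6 = 8.29 m/s²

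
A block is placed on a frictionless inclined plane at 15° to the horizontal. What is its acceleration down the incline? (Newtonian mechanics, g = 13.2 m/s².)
a = g sin(θ) = 13.2 × sin(15°) = 13.2 × 0.2588 = 3.42 m/s²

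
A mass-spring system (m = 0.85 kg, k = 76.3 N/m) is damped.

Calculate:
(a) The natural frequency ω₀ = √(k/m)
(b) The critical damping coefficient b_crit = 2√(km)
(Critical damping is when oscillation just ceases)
ω₀ = √(k/m) = √(76.3/0.85) = 9.474 rad/s
b_crit = 2√(km) = 2√(76.3×0.85) = 16.11 kg/s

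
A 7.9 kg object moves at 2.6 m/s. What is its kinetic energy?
KE = ½mv² = ½×7.9×2.6² = 26.702 J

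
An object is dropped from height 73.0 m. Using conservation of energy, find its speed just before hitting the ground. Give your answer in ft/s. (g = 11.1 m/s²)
mgh = ½mv² → v = √(2gh) = √(2×11.1×73) = 40.26 m/s = 132.1 ft/s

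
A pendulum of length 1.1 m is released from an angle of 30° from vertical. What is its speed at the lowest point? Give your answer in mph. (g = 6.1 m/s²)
h = L(1 − cosθ) = 1.1×(1 − cos30°) = 0.1474 m
v = √(2gh) = √(2×6.1×0.1474) = 1.341 m/s = 2.999 mph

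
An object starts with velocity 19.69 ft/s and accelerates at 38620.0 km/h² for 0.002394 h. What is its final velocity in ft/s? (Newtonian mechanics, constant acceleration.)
v = v₀ + at (with unit conversion) = 103.9 ft/s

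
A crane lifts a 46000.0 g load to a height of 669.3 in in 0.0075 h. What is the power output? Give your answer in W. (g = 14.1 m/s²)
W = mgh = 46×14.1×17 = 1.103e+04 J
P = W/t = 1.103e+04/27 = 408.4 W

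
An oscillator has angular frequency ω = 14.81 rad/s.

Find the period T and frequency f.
T = 2π/ω = 2π/14.81 = 0.4243 s; f = ω/2π = 2.357 Hz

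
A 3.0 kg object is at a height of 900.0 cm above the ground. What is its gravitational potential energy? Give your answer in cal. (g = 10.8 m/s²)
PE = mgh = 3 kg × 10.8 m/s² × 9 m = 291.6 J = 69.69 cal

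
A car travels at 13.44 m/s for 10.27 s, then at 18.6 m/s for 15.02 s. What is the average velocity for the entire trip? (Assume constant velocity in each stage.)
d₁ = v₁t₁ = 13.44 × 10.27 = 138.029 m
d₂ = v₂t₂ = 18.6 × 15.02 = 279.372 m
d_total = 417.4 m, t_total = 25.29 s
v_avg = d_total/t_total = 417.4/25.29 = 16.5 m/s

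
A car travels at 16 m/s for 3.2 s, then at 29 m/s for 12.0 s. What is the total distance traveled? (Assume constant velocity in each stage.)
d₁ = v₁t₁ = 16 × 3.2 = 51.2 m
d₂ = v₂t₂ = 29 × 12.0 = 348 m
d_total = 51.2 + 348 = 399.2 m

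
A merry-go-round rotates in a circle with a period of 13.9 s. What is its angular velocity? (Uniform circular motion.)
ω = 2π/T = 2π/13.9 = 0.452 rad/s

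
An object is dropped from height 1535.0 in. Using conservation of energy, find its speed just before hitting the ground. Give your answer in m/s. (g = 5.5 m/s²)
mgh = ½mv² → v = √(2gh) = √(2×5.5×38.99) = 20.71 m/s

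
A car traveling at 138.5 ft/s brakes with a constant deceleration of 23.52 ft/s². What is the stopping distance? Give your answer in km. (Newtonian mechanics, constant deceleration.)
d = v₀² / (2a) (with unit conversion) = 0.1243 km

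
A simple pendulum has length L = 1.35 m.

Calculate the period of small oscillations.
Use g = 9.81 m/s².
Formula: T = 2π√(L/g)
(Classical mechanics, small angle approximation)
T = 2π√(L/g) = 2π√(1.35/9.81) = 2.331 s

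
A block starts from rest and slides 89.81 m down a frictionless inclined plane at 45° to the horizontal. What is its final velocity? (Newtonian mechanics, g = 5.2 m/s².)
a = g sin(θ) = 5.2 × sin(45°) = 3.68 m/s²
v = √(2ad) = √(2 × 3.68 × 89.81) = 25.7 m/s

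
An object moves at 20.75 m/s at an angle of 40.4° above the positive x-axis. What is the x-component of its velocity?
vₓ = v cos(θ) = 20.75 × cos(40.4°) = 15.8 m/s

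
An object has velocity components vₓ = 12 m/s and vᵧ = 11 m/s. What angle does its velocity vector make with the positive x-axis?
θ = arctan(vᵧ/vₓ) = arctan(11/12) = 42.51°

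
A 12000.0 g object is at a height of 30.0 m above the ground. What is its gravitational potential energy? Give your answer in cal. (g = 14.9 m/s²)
PE = mgh = 12 kg × 14.9 m/s² × 30 m = 5364 J = 1282.0 cal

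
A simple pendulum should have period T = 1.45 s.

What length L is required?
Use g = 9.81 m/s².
T = 2π√(L/g) → L = g(T/2π)² = 9.81×(1.45/2π)² = 0.5225 m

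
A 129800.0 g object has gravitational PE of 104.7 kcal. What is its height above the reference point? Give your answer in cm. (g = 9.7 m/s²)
PE = mgh → h = PE/(mg) = 4.381e+05 J / (129.8 kg × 9.7 m/s²) = 347.9 m = 34790.0 cm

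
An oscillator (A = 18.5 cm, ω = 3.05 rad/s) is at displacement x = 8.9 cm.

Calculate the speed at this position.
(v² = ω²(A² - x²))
v = ω√(A² − x²) = 3.05×√(0.185² − 0.089²) = 0.4947 m/s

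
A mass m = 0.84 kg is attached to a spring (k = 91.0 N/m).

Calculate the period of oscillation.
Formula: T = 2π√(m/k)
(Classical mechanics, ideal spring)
T = 2π√(m/k) = 2π√(0.84/91.0) = 0.6037 s; f = 1/T = 1.657 Hz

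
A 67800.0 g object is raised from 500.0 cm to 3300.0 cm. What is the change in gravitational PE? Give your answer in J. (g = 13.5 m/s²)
ΔPE = mg(h₂ − h₁) = 67.8 kg × 13.5 m/s² × (33 − 5) m = 2.563e+04 J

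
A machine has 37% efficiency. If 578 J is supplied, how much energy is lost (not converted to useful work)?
W_out = η × W_in = 0.37×578 = 213.86 J
W_lost = W_in − W_out = 578 − 213.86 = 364.14 J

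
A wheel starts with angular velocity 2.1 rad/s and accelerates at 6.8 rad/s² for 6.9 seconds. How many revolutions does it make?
θ = ω₀t + ½αt² = 2.1×6.9 + ½×6.8×6.9² = 176.36 rad
Revolutions = θ/(2π) = 176.36/(2π) = 28.07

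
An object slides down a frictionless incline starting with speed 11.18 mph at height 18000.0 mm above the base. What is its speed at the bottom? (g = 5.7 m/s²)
½mv₀² + mgh = ½mv² → v = √(v₀² + 2gh) = √(4.998² + 2×5.7×18) = 15.17 m/s = 33.94 mph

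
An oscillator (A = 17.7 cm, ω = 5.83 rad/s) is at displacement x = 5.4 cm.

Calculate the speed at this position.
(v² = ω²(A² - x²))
v = ω√(A² − x²) = 5.83×√(0.177² − 0.054²) = 0.9827 m/s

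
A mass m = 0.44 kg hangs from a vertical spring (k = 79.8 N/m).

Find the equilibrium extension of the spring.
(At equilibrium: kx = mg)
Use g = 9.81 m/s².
x_eq = mg/k = 0.44×9.81/79.8 = 0.05409 m = 5.409 cm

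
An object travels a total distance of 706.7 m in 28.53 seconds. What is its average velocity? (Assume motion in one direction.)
v_avg = Δd / Δt = 706.7 / 28.53 = 24.77 m/s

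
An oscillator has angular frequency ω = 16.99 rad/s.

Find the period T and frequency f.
T = 2π/ω = 2π/16.99 = 0.3698 s; f = ω/2π = 2.704 Hz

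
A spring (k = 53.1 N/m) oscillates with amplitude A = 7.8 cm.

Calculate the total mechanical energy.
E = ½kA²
E = ½kA² = ½×53.1×(0.078)² = 0.1615 J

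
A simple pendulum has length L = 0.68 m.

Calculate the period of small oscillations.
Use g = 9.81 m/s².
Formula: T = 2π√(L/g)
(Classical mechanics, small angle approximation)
T = 2π√(L/g) = 2π√(0.68/9.81) = 1.654 s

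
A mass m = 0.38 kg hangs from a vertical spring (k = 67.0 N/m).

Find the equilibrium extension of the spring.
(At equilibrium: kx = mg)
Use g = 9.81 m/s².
x_eq = mg/k = 0.38×9.81/67.0 = 0.05564 m = 5.564 cm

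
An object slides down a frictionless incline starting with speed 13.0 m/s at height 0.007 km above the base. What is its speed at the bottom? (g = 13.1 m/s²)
½mv₀² + mgh = ½mv² → v = √(v₀² + 2gh) = √(13² + 2×13.1×7) = 18.77 m/s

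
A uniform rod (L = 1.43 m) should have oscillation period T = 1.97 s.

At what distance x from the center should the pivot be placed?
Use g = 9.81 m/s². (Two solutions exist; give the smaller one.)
T = 2π√((L²/12 + x²)/(gx)). Let c = T²g/(4π²) = 0.9644.
x² − cx + L²/12 = 0 → x = (c − √(c² − L²/3))/2 = 0.233 m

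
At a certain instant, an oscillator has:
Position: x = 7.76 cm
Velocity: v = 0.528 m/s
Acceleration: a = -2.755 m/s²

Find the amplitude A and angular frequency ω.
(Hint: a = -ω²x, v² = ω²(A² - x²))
a = −ω²x → ω = √(|a|/x) = √(2.755/0.0776) = 5.958 rad/s
v² = ω²(A² − x²) → A = √(x² + v²/ω²) = √(0.0776² + 0.528²/5.958²) = 0.1178 m = 11.78 cm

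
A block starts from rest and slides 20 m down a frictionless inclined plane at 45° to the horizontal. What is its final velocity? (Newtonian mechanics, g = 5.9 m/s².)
a = g sin(θ) = 5.9 × sin(45°) = 4.17 m/s²
v = √(2ad) = √(2 × 4.17 × 20) = 12.92 m/s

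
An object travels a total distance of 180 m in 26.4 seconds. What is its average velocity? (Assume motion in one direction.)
v_avg = Δd / Δt = 180 / 26.4 = 6.82 m/s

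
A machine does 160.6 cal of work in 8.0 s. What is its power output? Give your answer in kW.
P = W/t = 672 J / 8 s = 83.99 W = 0.08399 kW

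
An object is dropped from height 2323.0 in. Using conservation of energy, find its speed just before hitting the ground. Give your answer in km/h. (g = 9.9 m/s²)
mgh = ½mv² → v = √(2gh) = √(2×9.9×59) = 34.18 m/s = 123.0 km/h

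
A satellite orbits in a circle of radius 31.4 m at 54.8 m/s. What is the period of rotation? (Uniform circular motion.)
T = 2πr/v = 2π×31.4/54.8 = 3.6 s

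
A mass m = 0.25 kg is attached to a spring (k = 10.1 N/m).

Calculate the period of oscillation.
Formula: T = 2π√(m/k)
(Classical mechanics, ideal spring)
T = 2π√(m/k) = 2π√(0.25/10.1) = 0.9885 s; f = 1/T = 1.012 Hz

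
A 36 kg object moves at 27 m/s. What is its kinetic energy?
KE = ½mv² = ½×36×27² = 13122.0 J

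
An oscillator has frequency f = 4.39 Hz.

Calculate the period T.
T = 1/f = 1/4.39 = 0.2278 s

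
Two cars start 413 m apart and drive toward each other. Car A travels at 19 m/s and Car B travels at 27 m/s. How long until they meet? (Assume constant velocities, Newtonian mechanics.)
Combined speed: v_combined = 19 + 27 = 46 m/s
Time to meet: t = d/46 = 413/46 = 8.98 s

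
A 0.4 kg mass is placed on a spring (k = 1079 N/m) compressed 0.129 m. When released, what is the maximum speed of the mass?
½kx² = ½mv² → v = x√(k/m) = 0.129×√(1079/0.4) = 6.7 m/s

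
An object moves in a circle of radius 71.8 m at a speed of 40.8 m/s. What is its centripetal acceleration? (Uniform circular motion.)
a_c = v²/r = 40.8²/71.8 = 1664.64/71.8 = 23.18 m/s²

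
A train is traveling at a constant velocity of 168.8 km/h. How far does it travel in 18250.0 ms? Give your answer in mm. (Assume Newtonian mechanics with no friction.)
d = vt (with unit conversion) = 855700.0 mm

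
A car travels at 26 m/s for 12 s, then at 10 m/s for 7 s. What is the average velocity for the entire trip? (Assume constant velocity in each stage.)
d₁ = v₁t₁ = 26 × 12 = 312 m
d₂ = v₂t₂ = 10 × 7 = 70 m
d_total = 382 m, t_total = 19 s
v_avg = d_total/t_total = 382/19 = 20.11 m/s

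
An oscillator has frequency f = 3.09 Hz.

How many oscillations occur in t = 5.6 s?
n = f×t = 3.09×5.6 = 17.3 oscillations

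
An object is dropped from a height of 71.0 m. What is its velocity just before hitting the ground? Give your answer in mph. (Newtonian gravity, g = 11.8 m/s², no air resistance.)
v = √(2gh) (with unit conversion) = 91.57 mph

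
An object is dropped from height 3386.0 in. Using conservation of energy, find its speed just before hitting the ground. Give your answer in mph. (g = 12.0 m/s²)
mgh = ½mv² → v = √(2gh) = √(2×12.0×86) = 45.43 m/s = 101.6 mph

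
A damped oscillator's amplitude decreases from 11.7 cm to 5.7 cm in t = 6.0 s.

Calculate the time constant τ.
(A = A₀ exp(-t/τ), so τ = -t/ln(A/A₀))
A/A₀ = 5.7/11.7 = 0.4872; ln(A/A₀) = -0.7191
τ = −t/ln(A/A₀) = −6.0/-0.7191 = 8.344 s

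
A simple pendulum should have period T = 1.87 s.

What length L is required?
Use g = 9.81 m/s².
T = 2π√(L/g) → L = g(T/2π)² = 9.81×(1.87/2π)² = 0.8689 m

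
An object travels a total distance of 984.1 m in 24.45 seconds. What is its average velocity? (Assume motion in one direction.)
v_avg = Δd / Δt = 984.1 / 24.45 = 40.25 m/s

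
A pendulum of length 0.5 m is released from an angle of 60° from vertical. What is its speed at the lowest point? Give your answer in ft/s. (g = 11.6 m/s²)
h = L(1 − cosθ) = 0.5×(1 − cos60°) = 0.25 m
v = √(2gh) = √(2×11.6×0.25) = 2.408 m/s = 7.901 ft/s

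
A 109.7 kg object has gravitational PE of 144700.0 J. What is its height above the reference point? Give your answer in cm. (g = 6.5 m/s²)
PE = mgh → h = PE/(mg) = 1.447e+05 J / (109.7 kg × 6.5 m/s²) = 202.9 m = 20290.0 cm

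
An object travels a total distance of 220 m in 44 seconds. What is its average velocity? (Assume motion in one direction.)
v_avg = Δd / Δt = 220 / 44 = 5.0 m/s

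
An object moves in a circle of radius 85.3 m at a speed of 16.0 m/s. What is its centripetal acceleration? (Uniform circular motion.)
a_c = v²/r = 16.0²/85.3 = 256/85.3 = 3.0 m/s²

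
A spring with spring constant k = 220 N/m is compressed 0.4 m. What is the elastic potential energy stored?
PE = ½kx² = ½×220×0.4² = 17.6 J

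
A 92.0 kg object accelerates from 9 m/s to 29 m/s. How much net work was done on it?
W_net = ΔKE = ½m(v₂² − v₁²) = ½×92.0×(29² − 9²) = 34960.0 J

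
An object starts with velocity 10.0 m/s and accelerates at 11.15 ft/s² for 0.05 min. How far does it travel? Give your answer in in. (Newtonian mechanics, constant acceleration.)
d = v₀t + ½at² (with unit conversion) = 1783.0 in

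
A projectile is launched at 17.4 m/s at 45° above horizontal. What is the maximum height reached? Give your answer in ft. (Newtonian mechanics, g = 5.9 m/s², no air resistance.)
H = v₀²sin²(θ)/(2g) (with unit conversion) = 42.09 ft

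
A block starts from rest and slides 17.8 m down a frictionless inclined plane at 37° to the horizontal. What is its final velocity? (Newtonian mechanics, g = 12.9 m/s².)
a = g sin(θ) = 12.9 × sin(37°) = 7.76 m/s²
v = √(2ad) = √(2 × 7.76 × 17.8) = 16.62 m/s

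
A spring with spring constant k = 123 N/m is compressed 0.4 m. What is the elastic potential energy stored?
PE = ½kx² = ½×123×0.4² = 9.84 J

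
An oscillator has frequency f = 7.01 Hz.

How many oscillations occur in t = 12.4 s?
n = f×t = 7.01×12.4 = 86.92 oscillations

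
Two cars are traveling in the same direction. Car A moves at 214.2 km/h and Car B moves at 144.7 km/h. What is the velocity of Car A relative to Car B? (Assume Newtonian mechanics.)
v_rel = v_A - v_B = 214.2 - 144.7 = 69.5 km/h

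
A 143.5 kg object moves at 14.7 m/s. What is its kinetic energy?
KE = ½mv² = ½×143.5×14.7² = 15504.46 J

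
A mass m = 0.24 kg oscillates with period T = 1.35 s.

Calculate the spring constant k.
T = 2π√(m/k) → k = m(2π/T)² = 0.24×(2π/1.35)² = 5.199 N/m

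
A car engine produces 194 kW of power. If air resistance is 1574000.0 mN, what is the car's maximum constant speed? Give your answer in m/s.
P = Fv → v = P/F = 194000 W / 1574 N = 123.3 m/s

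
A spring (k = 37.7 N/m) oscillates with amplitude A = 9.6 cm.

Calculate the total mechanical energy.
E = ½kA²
E = ½kA² = ½×37.7×(0.096)² = 0.1737 J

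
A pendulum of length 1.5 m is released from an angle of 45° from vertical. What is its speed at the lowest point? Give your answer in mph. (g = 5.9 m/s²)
h = L(1 − cosθ) = 1.5×(1 − cos45°) = 0.4393 m
v = √(2gh) = √(2×5.9×0.4393) = 2.277 m/s = 5.093 mph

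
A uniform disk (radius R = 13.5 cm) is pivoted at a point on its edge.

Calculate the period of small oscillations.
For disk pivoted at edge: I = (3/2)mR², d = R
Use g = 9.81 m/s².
I/m = (3/2)R² = 0.02734 m²; d = R = 0.135 m
T = 2π√((3/2)R²/(gR)) = 2π√(3R/(2g)) = 0.9027 s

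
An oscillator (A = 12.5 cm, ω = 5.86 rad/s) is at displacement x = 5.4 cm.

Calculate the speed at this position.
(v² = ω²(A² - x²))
v = ω√(A² − x²) = 5.86×√(0.125² − 0.054²) = 0.6606 m/s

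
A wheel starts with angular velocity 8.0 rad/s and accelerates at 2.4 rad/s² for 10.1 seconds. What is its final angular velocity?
ω = ω₀ + αt = 8.0 + 2.4 × 10.1 = 32.24 rad/s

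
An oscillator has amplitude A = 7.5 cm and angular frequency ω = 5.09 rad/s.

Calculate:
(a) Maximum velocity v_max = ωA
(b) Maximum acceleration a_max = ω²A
v_max = ωA = 5.09×0.075 = 0.3817 m/s
a_max = ω²A = 5.09²×0.075 = 1.943 m/s²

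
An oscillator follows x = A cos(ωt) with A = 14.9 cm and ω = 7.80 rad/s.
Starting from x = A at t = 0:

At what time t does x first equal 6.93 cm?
cos(ωt) = x/A = 6.93/14.9 = 0.4651
ωt = arccos(0.4651) = 1.087 rad
t = 1.087/7.8 = 0.1394 s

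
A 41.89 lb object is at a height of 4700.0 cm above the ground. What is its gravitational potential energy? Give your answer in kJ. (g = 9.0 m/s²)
PE = mgh = 19 kg × 9.0 m/s² × 47 m = 8037 J = 8.037 kJ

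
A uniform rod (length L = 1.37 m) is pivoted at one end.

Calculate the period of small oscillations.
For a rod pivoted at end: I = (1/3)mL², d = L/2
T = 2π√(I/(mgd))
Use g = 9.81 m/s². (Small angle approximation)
I/m = (1/3)L² = 0.6256 m²; d = L/2 = 0.685 m
T = 2π√(I/(mgd)) = 2π√(0.6256/(9.81×0.685)) = 1.917 s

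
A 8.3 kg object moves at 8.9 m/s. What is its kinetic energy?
KE = ½mv² = ½×8.3×8.9² = 328.7215 J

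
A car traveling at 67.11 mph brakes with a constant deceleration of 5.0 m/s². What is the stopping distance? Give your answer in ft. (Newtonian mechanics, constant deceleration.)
d = v₀² / (2a) (with unit conversion) = 295.3 ft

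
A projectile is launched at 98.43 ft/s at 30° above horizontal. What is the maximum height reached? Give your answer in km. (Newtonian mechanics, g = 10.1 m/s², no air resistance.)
H = v₀²sin²(θ)/(2g) (with unit conversion) = 0.01114 km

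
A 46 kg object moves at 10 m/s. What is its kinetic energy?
KE = ½mv² = ½×46×10² = 2300.0 J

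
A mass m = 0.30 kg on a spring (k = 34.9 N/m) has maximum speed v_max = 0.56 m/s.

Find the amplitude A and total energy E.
½mv²_max = ½kA² → A = v_max√(m/k) = 0.56×√(0.3/34.9) = 0.05192 m = 5.192 cm
E = ½mv²_max = ½×0.3×0.56² = 0.04704 J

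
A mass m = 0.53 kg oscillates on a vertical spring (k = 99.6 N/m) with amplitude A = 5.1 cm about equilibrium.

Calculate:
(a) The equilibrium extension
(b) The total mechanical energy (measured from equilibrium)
x_eq = mg/k = 0.53×9.81/99.6 = 0.0522 m = 5.22 cm
E = ½kA² = ½×99.6×(0.051)² = 0.1295 J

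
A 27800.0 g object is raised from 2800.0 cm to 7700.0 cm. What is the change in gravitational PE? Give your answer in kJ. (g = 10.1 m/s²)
ΔPE = mg(h₂ − h₁) = 27.8 kg × 10.1 m/s² × (77 − 28) m = 1.376e+04 J = 13.76 kJ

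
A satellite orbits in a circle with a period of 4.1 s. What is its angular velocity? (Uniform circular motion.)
ω = 2π/T = 2π/4.1 = 1.5325 rad/s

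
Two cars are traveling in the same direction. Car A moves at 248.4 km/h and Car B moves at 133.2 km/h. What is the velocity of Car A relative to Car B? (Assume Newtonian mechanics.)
v_rel = v_A - v_B = 248.4 - 133.2 = 115.2 km/h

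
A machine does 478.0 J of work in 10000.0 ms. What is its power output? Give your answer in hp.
P = W/t = 478 J / 10 s = 47.8 W = 0.0641 hp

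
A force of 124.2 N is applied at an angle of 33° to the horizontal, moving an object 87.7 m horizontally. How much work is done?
W = Fd cosθ = 124.2×87.7×cos(33°) = 9135.1 J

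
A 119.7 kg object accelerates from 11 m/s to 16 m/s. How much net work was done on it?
W_net = ΔKE = ½m(v₂² − v₁²) = ½×119.7×(16² − 11²) = 8079.75 J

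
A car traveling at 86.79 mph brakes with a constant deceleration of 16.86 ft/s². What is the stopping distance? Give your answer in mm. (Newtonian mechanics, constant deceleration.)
d = v₀² / (2a) (with unit conversion) = 146500.0 mm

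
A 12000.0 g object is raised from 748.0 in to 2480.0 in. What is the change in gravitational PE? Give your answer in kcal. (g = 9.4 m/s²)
ΔPE = mg(h₂ − h₁) = 12 kg × 9.4 m/s² × (62.99 − 19) m = 4962 J = 1.186 kcal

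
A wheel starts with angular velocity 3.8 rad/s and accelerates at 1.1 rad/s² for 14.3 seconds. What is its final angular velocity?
ω = ω₀ + αt = 3.8 + 1.1 × 14.3 = 19.53 rad/s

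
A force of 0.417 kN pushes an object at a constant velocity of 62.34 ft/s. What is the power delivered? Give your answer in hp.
P = Fv = 417 N × 19 m/s = 7924 W = 10.63 hp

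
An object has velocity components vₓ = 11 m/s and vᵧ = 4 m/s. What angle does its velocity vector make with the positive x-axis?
θ = arctan(vᵧ/vₓ) = arctan(4/11) = 19.98°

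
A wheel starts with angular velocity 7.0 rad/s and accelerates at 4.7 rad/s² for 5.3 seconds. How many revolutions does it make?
θ = ω₀t + ½αt² = 7.0×5.3 + ½×4.7×5.3² = 103.11 rad
Revolutions = θ/(2π) = 103.11/(2π) = 16.41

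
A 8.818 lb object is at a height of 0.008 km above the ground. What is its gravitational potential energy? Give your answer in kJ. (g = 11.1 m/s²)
PE = mgh = 4 kg × 11.1 m/s² × 8 m = 355.2 J = 0.3552 kJ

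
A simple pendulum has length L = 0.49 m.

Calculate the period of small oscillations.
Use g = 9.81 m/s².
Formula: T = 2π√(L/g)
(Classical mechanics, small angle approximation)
T = 2π√(L/g) = 2π√(0.49/9.81) = 1.404 s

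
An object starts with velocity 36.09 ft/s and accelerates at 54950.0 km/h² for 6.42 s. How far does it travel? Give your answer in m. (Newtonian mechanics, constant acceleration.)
d = v₀t + ½at² (with unit conversion) = 158.0 m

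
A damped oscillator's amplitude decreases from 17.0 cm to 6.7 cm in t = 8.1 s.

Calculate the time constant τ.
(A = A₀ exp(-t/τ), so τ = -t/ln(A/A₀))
A/A₀ = 6.7/17.0 = 0.3941; ln(A/A₀) = -0.9311
τ = −t/ln(A/A₀) = −8.1/-0.9311 = 8.699 s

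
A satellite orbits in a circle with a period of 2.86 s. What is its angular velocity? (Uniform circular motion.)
ω = 2π/T = 2π/2.86 = 2.1969 rad/s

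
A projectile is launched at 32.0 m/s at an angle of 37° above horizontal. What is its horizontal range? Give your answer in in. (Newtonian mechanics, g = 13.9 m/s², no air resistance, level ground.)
R = v₀² sin(2θ) / g (with unit conversion) = 2788.0 in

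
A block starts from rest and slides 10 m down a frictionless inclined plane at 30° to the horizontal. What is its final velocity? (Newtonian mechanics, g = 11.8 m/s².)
a = g sin(θ) = 11.8 × sin(30°) = 5.9 m/s²
v = √(2ad) = √(2 × 5.9 × 10) = 10.86 m/s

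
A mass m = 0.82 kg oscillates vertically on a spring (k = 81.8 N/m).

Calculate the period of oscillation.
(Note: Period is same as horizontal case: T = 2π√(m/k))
T = 2π√(m/k) = 2π√(0.82/81.8) = 0.6291 s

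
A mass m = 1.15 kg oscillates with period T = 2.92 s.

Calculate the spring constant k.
T = 2π√(m/k) → k = m(2π/T)² = 1.15×(2π/2.92)² = 5.325 N/m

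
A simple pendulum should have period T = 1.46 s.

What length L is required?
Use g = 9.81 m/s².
T = 2π√(L/g) → L = g(T/2π)² = 9.81×(1.46/2π)² = 0.5297 m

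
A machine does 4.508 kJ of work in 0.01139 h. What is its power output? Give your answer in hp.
P = W/t = 4508 J / 41 s = 109.9 W = 0.1474 hp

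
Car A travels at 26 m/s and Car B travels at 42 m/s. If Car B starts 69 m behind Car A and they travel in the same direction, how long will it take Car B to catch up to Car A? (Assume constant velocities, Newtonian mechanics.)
Relative speed: v_rel = 42 - 26 = 16 m/s
Time to catch: t = d₀/v_rel = 69/16 = 4.31 s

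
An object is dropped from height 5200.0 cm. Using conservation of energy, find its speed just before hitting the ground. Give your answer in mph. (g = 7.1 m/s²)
mgh = ½mv² → v = √(2gh) = √(2×7.1×52) = 27.17 m/s = 60.79 mph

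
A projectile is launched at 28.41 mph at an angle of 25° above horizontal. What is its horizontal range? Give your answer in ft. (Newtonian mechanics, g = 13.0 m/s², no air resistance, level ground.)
R = v₀² sin(2θ) / g (with unit conversion) = 31.18 ft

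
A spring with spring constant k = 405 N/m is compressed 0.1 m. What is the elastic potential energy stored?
PE = ½kx² = ½×405×0.1² = 2.025 J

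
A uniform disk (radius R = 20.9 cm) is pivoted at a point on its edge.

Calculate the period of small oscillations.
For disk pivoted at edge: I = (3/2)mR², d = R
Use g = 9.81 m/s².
I/m = (3/2)R² = 0.06552 m²; d = R = 0.209 m
T = 2π√((3/2)R²/(gR)) = 2π√(3R/(2g)) = 1.123 s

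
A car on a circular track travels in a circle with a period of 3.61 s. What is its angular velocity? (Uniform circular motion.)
ω = 2π/T = 2π/3.61 = 1.7405 rad/s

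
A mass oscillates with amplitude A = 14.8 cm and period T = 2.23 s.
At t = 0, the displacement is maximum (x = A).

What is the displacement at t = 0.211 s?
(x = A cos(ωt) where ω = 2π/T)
ω = 2π/T = 2π/2.23 = 2.818 rad/s
x = A cos(ωt) = 14.8×cos(2.818×0.211) = 12.26 cm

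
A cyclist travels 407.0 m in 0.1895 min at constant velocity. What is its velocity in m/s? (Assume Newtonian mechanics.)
v = d/t (with unit conversion) = 35.8 m/s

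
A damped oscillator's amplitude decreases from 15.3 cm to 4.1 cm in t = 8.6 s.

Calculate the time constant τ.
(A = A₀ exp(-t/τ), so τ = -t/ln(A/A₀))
A/A₀ = 4.1/15.3 = 0.268; ln(A/A₀) = -1.317
τ = −t/ln(A/A₀) = −8.6/-1.317 = 6.531 s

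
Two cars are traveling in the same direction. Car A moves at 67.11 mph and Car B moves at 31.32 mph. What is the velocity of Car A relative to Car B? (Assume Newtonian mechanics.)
v_rel = v_A - v_B = 67.11 - 31.32 = 35.79 mph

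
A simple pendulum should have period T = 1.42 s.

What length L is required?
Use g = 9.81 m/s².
T = 2π√(L/g) → L = g(T/2π)² = 9.81×(1.42/2π)² = 0.5011 m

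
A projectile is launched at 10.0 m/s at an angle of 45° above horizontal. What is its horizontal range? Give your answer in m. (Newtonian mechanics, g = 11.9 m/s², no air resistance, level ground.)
R = v₀² sin(2θ) / g = 8.403 m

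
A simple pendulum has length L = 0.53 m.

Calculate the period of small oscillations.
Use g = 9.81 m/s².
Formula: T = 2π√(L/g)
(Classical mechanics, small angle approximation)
T = 2π√(L/g) = 2π√(0.53/9.81) = 1.46 s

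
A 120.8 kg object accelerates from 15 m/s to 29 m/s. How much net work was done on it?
W_net = ΔKE = ½m(v₂² − v₁²) = ½×120.8×(29² − 15²) = 37206.4 J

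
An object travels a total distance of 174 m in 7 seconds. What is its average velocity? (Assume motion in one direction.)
v_avg = Δd / Δt = 174 / 7 = 24.86 m/s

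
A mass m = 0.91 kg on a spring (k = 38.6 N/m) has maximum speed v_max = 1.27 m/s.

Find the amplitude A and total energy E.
½mv²_max = ½kA² → A = v_max√(m/k) = 1.27×√(0.91/38.6) = 0.195 m = 19.5 cm
E = ½mv²_max = ½×0.91×1.27² = 0.7339 J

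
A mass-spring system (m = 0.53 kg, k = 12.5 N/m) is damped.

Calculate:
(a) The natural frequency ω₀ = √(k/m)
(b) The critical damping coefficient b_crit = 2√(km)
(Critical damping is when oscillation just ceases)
ω₀ = √(k/m) = √(12.5/0.53) = 4.856 rad/s
b_crit = 2√(km) = 2√(12.5×0.53) = 5.148 kg/s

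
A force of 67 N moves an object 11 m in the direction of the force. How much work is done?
W = Fd = 67×11 = 737.0 J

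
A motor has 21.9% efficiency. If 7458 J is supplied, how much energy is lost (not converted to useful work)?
W_out = η × W_in = 0.219×7458 = 1633.3 J
W_lost = W_in − W_out = 7458 − 1633.3 = 5824.7 J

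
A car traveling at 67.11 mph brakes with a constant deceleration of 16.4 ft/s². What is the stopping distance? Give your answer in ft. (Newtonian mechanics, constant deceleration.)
d = v₀² / (2a) (with unit conversion) = 295.4 ft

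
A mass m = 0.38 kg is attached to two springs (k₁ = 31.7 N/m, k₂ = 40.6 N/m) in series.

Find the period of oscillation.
k_eq = k₁k₂/(k₁+k₂) = 17.8 N/m
T = 2π√(m/k_eq) = 2π√(0.38/17.8) = 0.918 s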